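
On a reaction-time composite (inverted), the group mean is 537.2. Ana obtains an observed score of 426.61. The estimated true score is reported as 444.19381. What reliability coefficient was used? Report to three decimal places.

0.841

T̂ = ρX + (1 − ρ)μ  ⇒  T̂ − μ = ρ(X − μ)
ρ = (T̂ − μ)/(X − μ) = (444.19381 − 537.2) / (426.61 − 537.2) = -93.00619 / -110.59 = 0.84100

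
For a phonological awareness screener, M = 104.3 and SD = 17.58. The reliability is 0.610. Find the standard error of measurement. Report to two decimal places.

10.98

SEM = SD · √(1 − ρ) = 17.58 × √0.390 = 17.58 × 0.6245 = 10.979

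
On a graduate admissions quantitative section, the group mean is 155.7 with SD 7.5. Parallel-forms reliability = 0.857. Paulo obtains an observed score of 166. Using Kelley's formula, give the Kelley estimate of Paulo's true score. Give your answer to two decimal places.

164.53

T̂ = 0.857(166) + 0.143(155.7) = 142.262 + 22.2651 = 164.527 → 164.53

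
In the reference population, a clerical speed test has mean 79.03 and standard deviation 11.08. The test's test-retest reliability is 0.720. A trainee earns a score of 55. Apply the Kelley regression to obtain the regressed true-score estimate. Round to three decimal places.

T̂ = ρX + (1 − ρ)μ
  = 0.720 × 55 + 0.280 × 79.03
  = 39.600 + 22.12840
  = 61.7284
  ≈ 61.728

61.728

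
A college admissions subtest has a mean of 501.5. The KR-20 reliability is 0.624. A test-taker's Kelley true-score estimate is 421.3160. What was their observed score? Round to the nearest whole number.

T̂ = ρX + (1 − ρ)μ  ⇒  X = (T̂ − (1 − ρ)μ) / ρ
X = (421.3160 − 0.376 × 501.5) / 0.624 = (421.3160 − 188.5640) / 0.624 = 232.7520 / 0.624 = 373.00

373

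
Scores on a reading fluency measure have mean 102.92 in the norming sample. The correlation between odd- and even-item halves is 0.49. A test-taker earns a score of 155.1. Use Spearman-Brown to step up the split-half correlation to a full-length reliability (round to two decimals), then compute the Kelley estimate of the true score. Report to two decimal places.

Spearman-Brown: ρ = 2r/(1 + r) = 2(0.49)/(1 + 0.49) = 0.980/1.49 = 0.6577 → 0.66
Kelley's formula gives T̂ = 0.66·155.1 + 0.34·102.92 = 102.366 + 34.9928 = 137.359.

137.36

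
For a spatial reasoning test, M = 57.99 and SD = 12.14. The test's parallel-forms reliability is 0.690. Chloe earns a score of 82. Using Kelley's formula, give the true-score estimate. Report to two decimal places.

74.56

T̂ = 0.690(82) + 0.310(57.99) = 56.580 + 17.97690 = 74.557 → 74.56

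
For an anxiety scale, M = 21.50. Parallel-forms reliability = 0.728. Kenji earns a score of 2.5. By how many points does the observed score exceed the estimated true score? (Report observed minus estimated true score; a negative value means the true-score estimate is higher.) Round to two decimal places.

T̂ = ρX + (1 − ρ)μ
  = 0.728 × 2.5 + 0.272 × 21.50
  = 1.8200 + 5.84800
  = 7.6680
  ≈ 7.668
X − T̂ = 2.5 − 7.668 = -5.168 → -5.17

-5.17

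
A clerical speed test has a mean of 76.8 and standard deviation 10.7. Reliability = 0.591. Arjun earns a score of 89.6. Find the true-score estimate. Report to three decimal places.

84.365

Regress the observed score toward the mean by the unreliability: T̂ = 0.591·89.6 + 0.409·76.8 = 52.9536 + 31.4112 = 84.3648.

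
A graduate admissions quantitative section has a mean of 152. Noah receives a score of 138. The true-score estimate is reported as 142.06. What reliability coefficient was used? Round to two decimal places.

T̂ = ρX + (1 − ρ)μ  ⇒  T̂ − μ = ρ(X − μ)
ρ = (T̂ − μ)/(X − μ) = (142.06 − 152) / (138 − 152) = -9.94 / -14.0 = 0.7100

0.71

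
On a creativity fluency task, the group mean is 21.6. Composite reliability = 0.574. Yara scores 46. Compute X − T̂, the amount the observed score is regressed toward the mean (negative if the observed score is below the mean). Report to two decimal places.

Weight the observed score by reliability and the mean by (1 − reliability): T̂ = 0.574·46 + 0.426·21.6 = 26.404 + 9.2016 = 35.6056.
X − T̂ = 46 − 35.606 = 10.394 → 10.39

10.39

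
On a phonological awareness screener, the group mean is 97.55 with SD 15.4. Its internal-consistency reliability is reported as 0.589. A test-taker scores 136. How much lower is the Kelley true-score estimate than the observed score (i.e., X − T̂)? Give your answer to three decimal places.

15.803

T̂ = ρX + (1 − ρ)μ
  = 0.589 × 136 + 0.411 × 97.55
  = 80.104 + 40.09305
  = 120.19705
  ≈ 120.1971
X − T̂ = 136 − 120.1971 = 15.8029 → 15.803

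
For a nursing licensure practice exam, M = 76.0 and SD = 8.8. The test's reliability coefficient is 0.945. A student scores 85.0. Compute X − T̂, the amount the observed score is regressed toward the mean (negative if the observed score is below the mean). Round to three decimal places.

0.495

T̂ = 0.945(85.0) + 0.055(76.0) = 80.3250 + 4.1800 = 84.50500 → 84.5050
X − T̂ = 85.0 − 84.5050 = 0.4950 → 0.495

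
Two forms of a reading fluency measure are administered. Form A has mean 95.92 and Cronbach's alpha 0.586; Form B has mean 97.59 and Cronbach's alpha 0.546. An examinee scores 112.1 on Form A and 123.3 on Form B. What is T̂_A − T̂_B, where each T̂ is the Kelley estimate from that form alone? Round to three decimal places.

T̂_A = 0.586(112.1) + 0.414(95.92) = 105.40148
T̂_B = 0.546(123.3) + 0.454(97.59) = 111.62766
T̂_A − T̂_B = -6.22618

-6.226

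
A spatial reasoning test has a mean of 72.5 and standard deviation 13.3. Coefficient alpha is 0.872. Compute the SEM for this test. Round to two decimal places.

SEM = SD · √(1 − ρ) = 13.3 × √0.128 = 13.3 × 0.3578 = 4.758

4.76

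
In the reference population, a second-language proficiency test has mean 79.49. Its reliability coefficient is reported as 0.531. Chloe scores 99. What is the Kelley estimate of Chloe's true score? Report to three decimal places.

Kelley's formula gives T̂ = 0.531·99 + 0.469·79.49 = 52.569 + 37.28081 = 89.8498.

89.850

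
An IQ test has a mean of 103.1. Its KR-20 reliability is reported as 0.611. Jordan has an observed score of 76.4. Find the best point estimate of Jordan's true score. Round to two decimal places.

T̂ = 0.611(76.4) + 0.389(103.1) = 46.6804 + 40.1059 = 86.786 → 86.79

86.79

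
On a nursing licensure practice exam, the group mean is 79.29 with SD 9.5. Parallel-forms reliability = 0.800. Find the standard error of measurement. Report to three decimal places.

4.249

SEM = SD · √(1 − ρ) = 9.5 × √0.200 = 9.5 × 0.4472 = 4.2485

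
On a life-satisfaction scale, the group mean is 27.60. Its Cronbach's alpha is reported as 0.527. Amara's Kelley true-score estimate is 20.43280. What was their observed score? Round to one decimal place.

T̂ = ρX + (1 − ρ)μ  ⇒  X = (T̂ − (1 − ρ)μ) / ρ
X = (20.43280 − 0.473 × 27.60) / 0.527 = (20.43280 − 13.05480) / 0.527 = 7.37800 / 0.527 = 14.000

14.0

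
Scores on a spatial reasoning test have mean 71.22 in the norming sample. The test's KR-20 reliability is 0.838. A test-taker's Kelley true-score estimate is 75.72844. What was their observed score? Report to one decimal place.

76.6

T̂ = ρX + (1 − ρ)μ  ⇒  X = (T̂ − (1 − ρ)μ) / ρ
X = (75.72844 − 0.162 × 71.22) / 0.838 = (75.72844 − 11.53764) / 0.838 = 64.19080 / 0.838 = 76.600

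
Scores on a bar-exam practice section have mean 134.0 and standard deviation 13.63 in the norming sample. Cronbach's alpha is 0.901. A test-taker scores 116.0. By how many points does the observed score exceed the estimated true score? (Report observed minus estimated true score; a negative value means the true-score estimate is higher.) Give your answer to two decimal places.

-1.78

T̂ = 0.901(116.0) + 0.099(134.0) = 104.5160 + 13.2660 = 117.7820 → 117.782
X − T̂ = 116.0 − 117.782 = -1.782 → -1.78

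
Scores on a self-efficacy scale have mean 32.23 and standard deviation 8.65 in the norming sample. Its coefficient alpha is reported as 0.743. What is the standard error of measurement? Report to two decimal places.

SEM = SD · √(1 − ρ) = 8.65 × √0.257 = 8.65 × 0.5070 = 4.385

4.39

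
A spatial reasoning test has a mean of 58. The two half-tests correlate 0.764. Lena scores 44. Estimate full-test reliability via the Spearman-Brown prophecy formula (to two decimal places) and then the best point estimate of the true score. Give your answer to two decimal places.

45.82

Spearman-Brown: ρ = 2r/(1 + r) = 2(0.764)/(1 + 0.764) = 1.5280/1.764 = 0.8662 → 0.87
Weight the observed score by reliability and the mean by (1 − reliability): T̂ = 0.87·44 + 0.13·58 = 38.28 + 7.54 = 45.820.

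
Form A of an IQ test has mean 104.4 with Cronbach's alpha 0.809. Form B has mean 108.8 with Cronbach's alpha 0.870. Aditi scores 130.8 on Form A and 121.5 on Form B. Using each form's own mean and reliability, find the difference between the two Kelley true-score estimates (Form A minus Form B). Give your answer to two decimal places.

T̂_A = 0.809(130.8) + 0.191(104.4) = 125.7576
T̂_B = 0.870(121.5) + 0.130(108.8) = 119.8490
T̂_A − T̂_B = 5.9086

5.91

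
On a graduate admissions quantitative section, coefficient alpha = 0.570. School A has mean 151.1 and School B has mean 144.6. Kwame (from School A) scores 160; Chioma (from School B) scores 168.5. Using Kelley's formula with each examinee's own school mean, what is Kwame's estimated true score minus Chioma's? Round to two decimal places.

-2.05

T̂_Kwame = 0.570(160) + 0.430(151.1) = 156.1730
T̂_Chioma = 0.570(168.5) + 0.430(144.6) = 158.2230
Difference = 156.1730 − 158.2230 = -2.0500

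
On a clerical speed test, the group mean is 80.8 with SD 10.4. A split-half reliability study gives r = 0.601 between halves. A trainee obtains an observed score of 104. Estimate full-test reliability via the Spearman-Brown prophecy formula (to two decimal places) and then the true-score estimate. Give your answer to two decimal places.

Spearman-Brown: ρ = 2r/(1 + r) = 2(0.601)/(1 + 0.601) = 1.2020/1.601 = 0.7508 → 0.75
Kelley's formula gives T̂ = 0.75·104 + 0.25·80.8 = 78.00 + 20.200 = 98.200.

98.20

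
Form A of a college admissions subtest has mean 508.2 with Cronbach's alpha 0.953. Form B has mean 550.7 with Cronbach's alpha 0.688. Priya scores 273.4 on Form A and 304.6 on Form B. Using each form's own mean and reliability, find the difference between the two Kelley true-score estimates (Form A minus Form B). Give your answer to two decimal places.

-96.95

T̂_A = 0.953(273.4) + 0.047(508.2) = 284.4356
T̂_B = 0.688(304.6) + 0.312(550.7) = 381.3832
T̂_A − T̂_B = -96.9476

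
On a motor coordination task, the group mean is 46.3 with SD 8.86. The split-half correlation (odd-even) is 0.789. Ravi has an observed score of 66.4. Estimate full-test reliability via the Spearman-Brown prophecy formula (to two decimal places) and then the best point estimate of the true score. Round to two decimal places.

63.99

Spearman-Brown: ρ = 2r/(1 + r) = 2(0.789)/(1 + 0.789) = 1.5780/1.789 = 0.8821 → 0.88
T̂ = 0.88(66.4) + 0.12(46.3) = 58.432 + 5.556 = 63.988 → 63.99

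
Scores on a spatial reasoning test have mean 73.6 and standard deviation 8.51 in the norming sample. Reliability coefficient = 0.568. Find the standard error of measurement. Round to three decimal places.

SEM = SD · √(1 − ρ) = 8.51 × √0.432 = 8.51 × 0.6573 = 5.5933

5.593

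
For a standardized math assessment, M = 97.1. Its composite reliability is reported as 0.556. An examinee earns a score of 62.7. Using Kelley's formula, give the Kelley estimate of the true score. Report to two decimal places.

T̂ = 0.556(62.7) + 0.444(97.1) = 34.8612 + 43.1124 = 77.974 → 77.97

77.97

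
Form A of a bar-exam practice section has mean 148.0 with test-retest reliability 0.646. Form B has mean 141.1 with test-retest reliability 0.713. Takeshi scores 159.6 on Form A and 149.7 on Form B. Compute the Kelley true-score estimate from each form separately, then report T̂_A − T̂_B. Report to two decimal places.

T̂_A = 0.646(159.6) + 0.354(148.0) = 155.4936
T̂_B = 0.713(149.7) + 0.287(141.1) = 147.2318
T̂_A − T̂_B = 8.2618

8.26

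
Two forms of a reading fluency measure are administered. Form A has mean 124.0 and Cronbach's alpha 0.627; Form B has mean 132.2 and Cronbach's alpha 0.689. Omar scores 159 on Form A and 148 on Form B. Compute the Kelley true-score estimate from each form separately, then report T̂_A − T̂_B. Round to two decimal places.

T̂_A = 0.627(159) + 0.373(124.0) = 145.9450
T̂_B = 0.689(148) + 0.311(132.2) = 143.0862
T̂_A − T̂_B = 2.8588

2.86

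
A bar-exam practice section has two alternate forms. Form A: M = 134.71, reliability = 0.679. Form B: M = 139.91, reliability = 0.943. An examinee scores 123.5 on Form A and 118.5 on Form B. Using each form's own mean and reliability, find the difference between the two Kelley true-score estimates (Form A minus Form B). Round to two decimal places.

7.38

T̂_A = 0.679(123.5) + 0.321(134.71) = 127.0984
T̂_B = 0.943(118.5) + 0.057(139.91) = 119.7204
T̂_A − T̂_B = 7.3780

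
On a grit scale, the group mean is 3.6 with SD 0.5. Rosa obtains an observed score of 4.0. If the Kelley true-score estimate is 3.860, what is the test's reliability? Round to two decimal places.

0.65

T̂ = ρX + (1 − ρ)μ  ⇒  T̂ − μ = ρ(X − μ)
ρ = (T̂ − μ)/(X − μ) = (3.860 − 3.6) / (4.0 − 3.6) = 0.260 / 0.4 = 0.6500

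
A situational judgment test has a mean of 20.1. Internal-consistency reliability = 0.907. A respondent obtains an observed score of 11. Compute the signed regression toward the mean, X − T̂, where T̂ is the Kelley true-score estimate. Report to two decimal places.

T̂ = 0.907(11) + 0.093(20.1) = 9.977 + 1.8693 = 11.8463 → 11.846
X − T̂ = 11 − 11.846 = -0.846 → -0.85

-0.85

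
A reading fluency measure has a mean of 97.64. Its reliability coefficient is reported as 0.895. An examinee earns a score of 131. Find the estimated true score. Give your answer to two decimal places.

T̂ = 0.895(131) + 0.105(97.64) = 117.245 + 10.25220 = 127.497 → 127.50

127.50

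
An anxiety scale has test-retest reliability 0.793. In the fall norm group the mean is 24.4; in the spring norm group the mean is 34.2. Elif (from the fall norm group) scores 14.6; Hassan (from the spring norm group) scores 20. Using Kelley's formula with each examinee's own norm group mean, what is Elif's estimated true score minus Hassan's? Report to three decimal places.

T̂_Elif = 0.793(14.6) + 0.207(24.4) = 16.62860
T̂_Hassan = 0.793(20) + 0.207(34.2) = 22.93940
Difference = 16.62860 − 22.93940 = -6.31080

-6.311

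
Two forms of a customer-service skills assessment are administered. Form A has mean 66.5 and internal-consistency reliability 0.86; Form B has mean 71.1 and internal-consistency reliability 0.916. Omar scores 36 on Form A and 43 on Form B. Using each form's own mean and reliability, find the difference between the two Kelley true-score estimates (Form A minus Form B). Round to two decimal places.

-5.09

T̂_A = 0.86(36) + 0.14(66.5) = 40.2700
T̂_B = 0.916(43) + 0.084(71.1) = 45.3604
T̂_A − T̂_B = -5.0904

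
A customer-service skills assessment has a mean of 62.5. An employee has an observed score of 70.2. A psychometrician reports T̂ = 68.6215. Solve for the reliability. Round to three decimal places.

T̂ = ρX + (1 − ρ)μ  ⇒  T̂ − μ = ρ(X − μ)
ρ = (T̂ − μ)/(X − μ) = (68.6215 − 62.5) / (70.2 − 62.5) = 6.1215 / 7.7 = 0.79500

0.795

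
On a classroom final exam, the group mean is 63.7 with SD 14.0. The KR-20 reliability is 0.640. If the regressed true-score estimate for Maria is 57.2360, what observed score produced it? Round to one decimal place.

53.6

T̂ = ρX + (1 − ρ)μ  ⇒  X = (T̂ − (1 − ρ)μ) / ρ
X = (57.2360 − 0.360 × 63.7) / 0.640 = (57.2360 − 22.9320) / 0.640 = 34.3040 / 0.640 = 53.600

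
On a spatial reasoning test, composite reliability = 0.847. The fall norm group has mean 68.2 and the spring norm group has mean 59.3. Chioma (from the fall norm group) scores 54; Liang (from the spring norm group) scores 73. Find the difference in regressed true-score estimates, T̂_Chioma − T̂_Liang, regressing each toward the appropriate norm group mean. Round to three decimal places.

T̂_Chioma = 0.847(54) + 0.153(68.2) = 56.17260
T̂_Liang = 0.847(73) + 0.153(59.3) = 70.90390
Difference = 56.17260 − 70.90390 = -14.73130

-14.731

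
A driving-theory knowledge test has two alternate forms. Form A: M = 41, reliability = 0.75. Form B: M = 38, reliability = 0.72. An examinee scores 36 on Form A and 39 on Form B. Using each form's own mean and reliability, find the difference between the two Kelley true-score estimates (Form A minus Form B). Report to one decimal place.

T̂_A = 0.75(36) + 0.25(41) = 37.250
T̂_B = 0.72(39) + 0.28(38) = 38.720
T̂_A − T̂_B = -1.470

-1.5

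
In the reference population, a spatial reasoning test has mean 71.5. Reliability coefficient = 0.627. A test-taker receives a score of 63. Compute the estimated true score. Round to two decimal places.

66.17

Kelley's formula gives T̂ = 0.627·63 + 0.373·71.5 = 39.501 + 26.6695 = 66.171.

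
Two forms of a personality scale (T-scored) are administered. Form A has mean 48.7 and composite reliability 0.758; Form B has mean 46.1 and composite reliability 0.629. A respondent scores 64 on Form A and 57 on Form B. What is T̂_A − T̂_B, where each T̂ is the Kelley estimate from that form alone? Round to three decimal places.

7.341

T̂_A = 0.758(64) + 0.242(48.7) = 60.29740
T̂_B = 0.629(57) + 0.371(46.1) = 52.95610
T̂_A − T̂_B = 7.34130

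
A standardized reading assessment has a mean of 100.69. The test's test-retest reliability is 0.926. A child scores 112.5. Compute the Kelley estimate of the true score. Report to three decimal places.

111.626

Weight the observed score by reliability and the mean by (1 − reliability): T̂ = 0.926·112.5 + 0.074·100.69 = 104.1750 + 7.45106 = 111.6261.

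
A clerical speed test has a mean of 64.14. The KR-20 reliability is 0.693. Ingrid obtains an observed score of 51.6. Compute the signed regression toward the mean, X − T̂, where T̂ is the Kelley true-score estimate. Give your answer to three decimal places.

Weight the observed score by reliability and the mean by (1 − reliability): T̂ = 0.693·51.6 + 0.307·64.14 = 35.7588 + 19.69098 = 55.44978.
X − T̂ = 51.6 − 55.4498 = -3.8498 → -3.850

-3.850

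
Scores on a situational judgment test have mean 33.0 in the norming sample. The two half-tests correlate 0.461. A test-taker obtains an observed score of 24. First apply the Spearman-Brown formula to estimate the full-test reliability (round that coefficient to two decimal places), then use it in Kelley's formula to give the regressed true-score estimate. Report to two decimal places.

Spearman-Brown: ρ = 2r/(1 + r) = 2(0.461)/(1 + 0.461) = 0.9220/1.461 = 0.6311 → 0.63
T̂ = ρX + (1 − ρ)μ
  = 0.63 × 24 + 0.37 × 33.0
  = 15.12 + 12.210
  = 27.330
  ≈ 27.33

27.33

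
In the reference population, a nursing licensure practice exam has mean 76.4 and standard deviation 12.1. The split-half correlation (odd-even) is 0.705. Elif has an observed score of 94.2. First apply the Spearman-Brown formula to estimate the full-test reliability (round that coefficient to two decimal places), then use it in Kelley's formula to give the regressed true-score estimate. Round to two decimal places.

91.17

Spearman-Brown: ρ = 2r/(1 + r) = 2(0.705)/(1 + 0.705) = 1.4100/1.705 = 0.8270 → 0.83
T̂ = ρX + (1 − ρ)μ
  = 0.83 × 94.2 + 0.17 × 76.4
  = 78.186 + 12.988
  = 91.174
  ≈ 91.17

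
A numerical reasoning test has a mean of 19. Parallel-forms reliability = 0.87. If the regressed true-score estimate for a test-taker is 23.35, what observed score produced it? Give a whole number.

24

T̂ = ρX + (1 − ρ)μ  ⇒  X = (T̂ − (1 − ρ)μ) / ρ
X = (23.35 − 0.13 × 19) / 0.87 = (23.35 − 2.47) / 0.87 = 20.88 / 0.87 = 24.00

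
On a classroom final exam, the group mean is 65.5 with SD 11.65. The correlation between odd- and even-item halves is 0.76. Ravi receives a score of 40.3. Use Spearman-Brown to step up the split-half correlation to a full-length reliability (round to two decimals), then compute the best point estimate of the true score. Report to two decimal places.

43.83

Spearman-Brown: ρ = 2r/(1 + r) = 2(0.76)/(1 + 0.76) = 1.520/1.76 = 0.8636 → 0.86
T̂ = ρX + (1 − ρ)μ
  = 0.86 × 40.3 + 0.14 × 65.5
  = 34.658 + 9.170
  = 43.828
  ≈ 43.83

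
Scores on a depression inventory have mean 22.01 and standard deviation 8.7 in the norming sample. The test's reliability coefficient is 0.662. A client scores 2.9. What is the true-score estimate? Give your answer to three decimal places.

9.359

T̂ = 0.662(2.9) + 0.338(22.01) = 1.9198 + 7.43938 = 9.3592 → 9.359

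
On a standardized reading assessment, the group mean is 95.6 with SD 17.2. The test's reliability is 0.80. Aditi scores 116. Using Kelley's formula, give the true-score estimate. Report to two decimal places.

111.92

T̂ = 0.80(116) + 0.20(95.6) = 92.80 + 19.120 = 111.920 → 111.92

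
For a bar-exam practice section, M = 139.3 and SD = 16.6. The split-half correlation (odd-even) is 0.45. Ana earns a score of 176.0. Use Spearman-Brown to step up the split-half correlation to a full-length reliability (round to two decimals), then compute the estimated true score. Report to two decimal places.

162.05

Spearman-Brown: ρ = 2r/(1 + r) = 2(0.45)/(1 + 0.45) = 0.900/1.45 = 0.6207 → 0.62
Kelley's formula gives T̂ = 0.62·176.0 + 0.38·139.3 = 109.120 + 52.934 = 162.054.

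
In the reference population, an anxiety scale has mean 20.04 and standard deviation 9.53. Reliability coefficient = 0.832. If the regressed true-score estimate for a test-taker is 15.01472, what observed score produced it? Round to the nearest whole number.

14

T̂ = ρX + (1 − ρ)μ  ⇒  X = (T̂ − (1 − ρ)μ) / ρ
X = (15.01472 − 0.168 × 20.04) / 0.832 = (15.01472 − 3.36672) / 0.832 = 11.64800 / 0.832 = 14.00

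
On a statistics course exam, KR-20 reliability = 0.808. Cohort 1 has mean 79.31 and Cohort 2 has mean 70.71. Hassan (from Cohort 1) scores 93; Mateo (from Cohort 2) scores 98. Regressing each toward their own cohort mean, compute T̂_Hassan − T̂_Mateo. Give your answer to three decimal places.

-2.389

T̂_Hassan = 0.808(93) + 0.192(79.31) = 90.37152
T̂_Mateo = 0.808(98) + 0.192(70.71) = 92.76032
Difference = 90.37152 − 92.76032 = -2.38880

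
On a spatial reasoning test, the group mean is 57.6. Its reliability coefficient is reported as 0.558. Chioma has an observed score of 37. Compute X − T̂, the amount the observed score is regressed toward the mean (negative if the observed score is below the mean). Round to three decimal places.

T̂ = ρX + (1 − ρ)μ
  = 0.558 × 37 + 0.442 × 57.6
  = 20.646 + 25.4592
  = 46.10520
  ≈ 46.1052
X − T̂ = 37 − 46.1052 = -9.1052 → -9.105

-9.105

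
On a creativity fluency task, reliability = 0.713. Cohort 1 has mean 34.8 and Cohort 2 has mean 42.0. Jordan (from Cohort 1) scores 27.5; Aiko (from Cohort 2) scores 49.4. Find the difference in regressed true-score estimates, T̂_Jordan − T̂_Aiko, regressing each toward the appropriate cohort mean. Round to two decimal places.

T̂_Jordan = 0.713(27.5) + 0.287(34.8) = 29.5951
T̂_Aiko = 0.713(49.4) + 0.287(42.0) = 47.2762
Difference = 29.5951 − 47.2762 = -17.6811

-17.68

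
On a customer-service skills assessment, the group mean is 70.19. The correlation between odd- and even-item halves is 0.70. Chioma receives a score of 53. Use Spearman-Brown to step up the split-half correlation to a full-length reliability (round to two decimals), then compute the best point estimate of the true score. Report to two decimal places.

56.09

Spearman-Brown: ρ = 2r/(1 + r) = 2(0.70)/(1 + 0.70) = 1.400/1.70 = 0.8235 → 0.82
T̂ = ρX + (1 − ρ)μ
  = 0.82 × 53 + 0.18 × 70.19
  = 43.46 + 12.6342
  = 56.094
  ≈ 56.09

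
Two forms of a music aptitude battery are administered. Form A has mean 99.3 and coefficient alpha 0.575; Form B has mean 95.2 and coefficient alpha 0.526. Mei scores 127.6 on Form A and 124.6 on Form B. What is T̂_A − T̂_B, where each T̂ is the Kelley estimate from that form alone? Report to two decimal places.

4.91

T̂_A = 0.575(127.6) + 0.425(99.3) = 115.5725
T̂_B = 0.526(124.6) + 0.474(95.2) = 110.6644
T̂_A − T̂_B = 4.9081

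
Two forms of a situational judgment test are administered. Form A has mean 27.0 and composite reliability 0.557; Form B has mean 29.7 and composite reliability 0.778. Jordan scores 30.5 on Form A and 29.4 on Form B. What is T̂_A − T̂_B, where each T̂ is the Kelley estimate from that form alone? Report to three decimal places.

T̂_A = 0.557(30.5) + 0.443(27.0) = 28.94950
T̂_B = 0.778(29.4) + 0.222(29.7) = 29.46660
T̂_A − T̂_B = -0.51710

-0.517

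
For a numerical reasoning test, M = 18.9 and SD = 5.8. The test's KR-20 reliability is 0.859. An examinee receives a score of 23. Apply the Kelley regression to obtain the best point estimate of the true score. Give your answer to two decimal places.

T̂ = 0.859(23) + 0.141(18.9) = 19.757 + 2.6649 = 22.422 → 22.42

22.42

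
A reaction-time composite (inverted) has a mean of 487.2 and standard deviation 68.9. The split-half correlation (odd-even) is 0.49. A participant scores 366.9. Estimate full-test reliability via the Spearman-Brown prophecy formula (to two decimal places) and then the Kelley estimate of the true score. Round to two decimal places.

Spearman-Brown: ρ = 2r/(1 + r) = 2(0.49)/(1 + 0.49) = 0.980/1.49 = 0.6577 → 0.66
T̂ = 0.66(366.9) + 0.34(487.2) = 242.154 + 165.648 = 407.802 → 407.80

407.80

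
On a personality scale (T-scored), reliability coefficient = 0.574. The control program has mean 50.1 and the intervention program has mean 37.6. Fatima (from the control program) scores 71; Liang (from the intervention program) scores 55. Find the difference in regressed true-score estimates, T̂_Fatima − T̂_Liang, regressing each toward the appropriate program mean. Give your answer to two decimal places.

14.51

T̂_Fatima = 0.574(71) + 0.426(50.1) = 62.0966
T̂_Liang = 0.574(55) + 0.426(37.6) = 47.5876
Difference = 62.0966 − 47.5876 = 14.5090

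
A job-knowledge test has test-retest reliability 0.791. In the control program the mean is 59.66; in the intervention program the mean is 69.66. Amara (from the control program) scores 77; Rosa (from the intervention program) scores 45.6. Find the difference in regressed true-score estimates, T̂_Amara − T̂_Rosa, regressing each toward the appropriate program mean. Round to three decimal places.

22.747

T̂_Amara = 0.791(77) + 0.209(59.66) = 73.37594
T̂_Rosa = 0.791(45.6) + 0.209(69.66) = 50.62854
Difference = 73.37594 − 50.62854 = 22.74740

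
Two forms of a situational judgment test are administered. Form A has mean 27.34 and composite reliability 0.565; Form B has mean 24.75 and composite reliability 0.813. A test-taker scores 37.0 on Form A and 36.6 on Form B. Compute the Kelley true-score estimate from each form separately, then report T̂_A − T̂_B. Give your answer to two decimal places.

T̂_A = 0.565(37.0) + 0.435(27.34) = 32.7979
T̂_B = 0.813(36.6) + 0.187(24.75) = 34.3841
T̂_A − T̂_B = -1.5862

-1.59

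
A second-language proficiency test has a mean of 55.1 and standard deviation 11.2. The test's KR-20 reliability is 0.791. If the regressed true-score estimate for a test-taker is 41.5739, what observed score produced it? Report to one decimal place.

38.0

T̂ = ρX + (1 − ρ)μ  ⇒  X = (T̂ − (1 − ρ)μ) / ρ
X = (41.5739 − 0.209 × 55.1) / 0.791 = (41.5739 − 11.5159) / 0.791 = 30.0580 / 0.791 = 38.000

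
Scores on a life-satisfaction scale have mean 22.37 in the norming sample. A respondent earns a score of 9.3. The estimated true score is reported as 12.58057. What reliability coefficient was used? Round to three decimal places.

0.749

T̂ = ρX + (1 − ρ)μ  ⇒  T̂ − μ = ρ(X − μ)
ρ = (T̂ − μ)/(X − μ) = (12.58057 − 22.37) / (9.3 − 22.37) = -9.78943 / -13.07 = 0.74900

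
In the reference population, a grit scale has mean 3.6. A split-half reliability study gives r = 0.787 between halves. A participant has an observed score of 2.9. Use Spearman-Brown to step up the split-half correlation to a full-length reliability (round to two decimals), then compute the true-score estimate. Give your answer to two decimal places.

2.98

Spearman-Brown: ρ = 2r/(1 + r) = 2(0.787)/(1 + 0.787) = 1.5740/1.787 = 0.8808 → 0.88
T̂ = 0.88(2.9) + 0.12(3.6) = 2.552 + 0.432 = 2.984 → 2.98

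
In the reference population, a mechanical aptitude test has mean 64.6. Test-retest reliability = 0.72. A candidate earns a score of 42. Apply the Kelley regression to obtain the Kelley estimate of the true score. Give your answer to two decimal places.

48.33

Weight the observed score by reliability and the mean by (1 − reliability): T̂ = 0.72·42 + 0.28·64.6 = 30.24 + 18.088 = 48.328.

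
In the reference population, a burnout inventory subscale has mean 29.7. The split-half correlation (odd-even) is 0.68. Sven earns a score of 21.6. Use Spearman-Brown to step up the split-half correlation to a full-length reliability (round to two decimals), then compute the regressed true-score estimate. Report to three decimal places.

Spearman-Brown: ρ = 2r/(1 + r) = 2(0.68)/(1 + 0.68) = 1.360/1.68 = 0.8095 → 0.81
T̂ = 0.81(21.6) + 0.19(29.7) = 17.496 + 5.643 = 23.1390 → 23.139

23.139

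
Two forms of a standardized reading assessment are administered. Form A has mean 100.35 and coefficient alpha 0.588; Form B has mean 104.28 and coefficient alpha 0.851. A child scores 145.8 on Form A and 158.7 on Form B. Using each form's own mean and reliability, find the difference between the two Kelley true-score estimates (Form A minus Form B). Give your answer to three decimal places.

-23.517

T̂_A = 0.588(145.8) + 0.412(100.35) = 127.07460
T̂_B = 0.851(158.7) + 0.149(104.28) = 150.59142
T̂_A − T̂_B = -23.51682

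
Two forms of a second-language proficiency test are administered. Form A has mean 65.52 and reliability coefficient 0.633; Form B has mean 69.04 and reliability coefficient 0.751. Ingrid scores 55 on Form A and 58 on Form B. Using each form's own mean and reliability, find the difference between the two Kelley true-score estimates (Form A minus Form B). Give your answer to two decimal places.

-1.89

T̂_A = 0.633(55) + 0.367(65.52) = 58.8608
T̂_B = 0.751(58) + 0.249(69.04) = 60.7490
T̂_A − T̂_B = -1.8881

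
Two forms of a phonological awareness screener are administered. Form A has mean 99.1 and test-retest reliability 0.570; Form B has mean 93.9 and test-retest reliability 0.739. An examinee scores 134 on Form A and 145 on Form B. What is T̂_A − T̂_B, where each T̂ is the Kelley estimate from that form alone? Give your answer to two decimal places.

T̂_A = 0.570(134) + 0.430(99.1) = 118.9930
T̂_B = 0.739(145) + 0.261(93.9) = 131.6629
T̂_A − T̂_B = -12.6699

-12.67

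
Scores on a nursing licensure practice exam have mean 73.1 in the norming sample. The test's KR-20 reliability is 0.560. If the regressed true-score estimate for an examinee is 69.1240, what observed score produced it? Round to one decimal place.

T̂ = ρX + (1 − ρ)μ  ⇒  X = (T̂ − (1 − ρ)μ) / ρ
X = (69.1240 − 0.440 × 73.1) / 0.560 = (69.1240 − 32.1640) / 0.560 = 36.9600 / 0.560 = 66.000

66.0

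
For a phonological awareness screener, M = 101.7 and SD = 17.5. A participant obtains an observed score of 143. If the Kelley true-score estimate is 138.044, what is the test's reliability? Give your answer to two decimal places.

T̂ = ρX + (1 − ρ)μ  ⇒  T̂ − μ = ρ(X − μ)
ρ = (T̂ − μ)/(X − μ) = (138.044 − 101.7) / (143 − 101.7) = 36.344 / 41.3 = 0.8800

0.88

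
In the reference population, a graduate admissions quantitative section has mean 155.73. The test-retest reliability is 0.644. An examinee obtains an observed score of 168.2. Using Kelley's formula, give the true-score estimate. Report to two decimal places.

163.76

T̂ = 0.644(168.2) + 0.356(155.73) = 108.3208 + 55.43988 = 163.761 → 163.76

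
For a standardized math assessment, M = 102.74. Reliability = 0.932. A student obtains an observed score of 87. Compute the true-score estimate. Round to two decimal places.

T̂ = ρX + (1 − ρ)μ
  = 0.932 × 87 + 0.068 × 102.74
  = 81.084 + 6.98632
  = 88.070
  ≈ 88.07

88.07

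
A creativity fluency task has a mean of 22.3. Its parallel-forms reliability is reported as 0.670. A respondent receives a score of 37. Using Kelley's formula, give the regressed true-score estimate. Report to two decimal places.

32.15

T̂ = ρX + (1 − ρ)μ
  = 0.670 × 37 + 0.330 × 22.3
  = 24.790 + 7.3590
  = 32.149
  ≈ 32.15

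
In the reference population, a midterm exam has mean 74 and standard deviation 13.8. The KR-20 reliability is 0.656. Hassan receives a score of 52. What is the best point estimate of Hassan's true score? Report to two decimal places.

59.57

Kelley's formula gives T̂ = 0.656·52 + 0.344·74 = 34.112 + 25.456 = 59.568.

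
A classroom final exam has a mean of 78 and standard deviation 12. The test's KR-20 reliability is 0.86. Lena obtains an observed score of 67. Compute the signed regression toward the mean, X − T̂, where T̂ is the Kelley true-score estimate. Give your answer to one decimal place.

T̂ = 0.86(67) + 0.14(78) = 57.62 + 10.92 = 68.540 → 68.54
X − T̂ = 67 − 68.54 = -1.54 → -1.5

-1.5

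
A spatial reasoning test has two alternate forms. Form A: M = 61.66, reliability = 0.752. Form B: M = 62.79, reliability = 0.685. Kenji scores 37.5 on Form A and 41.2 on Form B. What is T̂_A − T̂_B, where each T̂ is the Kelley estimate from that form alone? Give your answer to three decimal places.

T̂_A = 0.752(37.5) + 0.248(61.66) = 43.49168
T̂_B = 0.685(41.2) + 0.315(62.79) = 48.00085
T̂_A − T̂_B = -4.50917

-4.509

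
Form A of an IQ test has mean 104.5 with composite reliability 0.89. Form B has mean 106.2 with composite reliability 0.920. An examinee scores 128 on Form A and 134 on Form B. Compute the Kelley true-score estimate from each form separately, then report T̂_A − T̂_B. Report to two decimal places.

-6.36

T̂_A = 0.89(128) + 0.11(104.5) = 125.4150
T̂_B = 0.920(134) + 0.080(106.2) = 131.7760
T̂_A − T̂_B = -6.3610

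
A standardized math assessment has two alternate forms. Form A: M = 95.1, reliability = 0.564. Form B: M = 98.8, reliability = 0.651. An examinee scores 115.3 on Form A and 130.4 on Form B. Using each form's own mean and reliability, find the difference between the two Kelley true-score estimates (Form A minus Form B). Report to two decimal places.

T̂_A = 0.564(115.3) + 0.436(95.1) = 106.4928
T̂_B = 0.651(130.4) + 0.349(98.8) = 119.3716
T̂_A − T̂_B = -12.8788

-12.88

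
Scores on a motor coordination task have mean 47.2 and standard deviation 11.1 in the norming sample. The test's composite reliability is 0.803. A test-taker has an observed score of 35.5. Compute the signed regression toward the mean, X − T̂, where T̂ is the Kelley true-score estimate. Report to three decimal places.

Weight the observed score by reliability and the mean by (1 − reliability): T̂ = 0.803·35.5 + 0.197·47.2 = 28.5065 + 9.2984 = 37.80490.
X − T̂ = 35.5 − 37.8049 = -2.3049 → -2.305

-2.305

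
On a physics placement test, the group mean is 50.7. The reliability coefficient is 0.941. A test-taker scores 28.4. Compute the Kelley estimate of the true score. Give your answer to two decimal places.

29.72

Regress the observed score toward the mean by the unreliability: T̂ = 0.941·28.4 + 0.059·50.7 = 26.7244 + 2.9913 = 29.716.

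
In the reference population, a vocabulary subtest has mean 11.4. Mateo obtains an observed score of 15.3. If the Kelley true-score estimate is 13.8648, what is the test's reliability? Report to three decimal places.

T̂ = ρX + (1 − ρ)μ  ⇒  T̂ − μ = ρ(X − μ)
ρ = (T̂ − μ)/(X − μ) = (13.8648 − 11.4) / (15.3 − 11.4) = 2.4648 / 3.9 = 0.63200

0.632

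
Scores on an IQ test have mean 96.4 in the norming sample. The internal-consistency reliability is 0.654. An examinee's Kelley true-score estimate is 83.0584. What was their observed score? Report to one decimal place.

T̂ = ρX + (1 − ρ)μ  ⇒  X = (T̂ − (1 − ρ)μ) / ρ
X = (83.0584 − 0.346 × 96.4) / 0.654 = (83.0584 − 33.3544) / 0.654 = 49.7040 / 0.654 = 76.000

76.0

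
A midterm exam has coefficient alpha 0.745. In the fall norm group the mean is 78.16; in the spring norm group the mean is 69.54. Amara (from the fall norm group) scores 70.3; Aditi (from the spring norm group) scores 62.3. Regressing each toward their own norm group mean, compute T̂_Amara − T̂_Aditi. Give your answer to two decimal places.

T̂_Amara = 0.745(70.3) + 0.255(78.16) = 72.3043
T̂_Aditi = 0.745(62.3) + 0.255(69.54) = 64.1462
Difference = 72.3043 − 64.1462 = 8.1581

8.16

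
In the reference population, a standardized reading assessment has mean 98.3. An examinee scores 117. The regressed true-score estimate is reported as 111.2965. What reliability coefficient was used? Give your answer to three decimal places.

T̂ = ρX + (1 − ρ)μ  ⇒  T̂ − μ = ρ(X − μ)
ρ = (T̂ − μ)/(X − μ) = (111.2965 − 98.3) / (117 − 98.3) = 12.9965 / 18.7 = 0.69500

0.695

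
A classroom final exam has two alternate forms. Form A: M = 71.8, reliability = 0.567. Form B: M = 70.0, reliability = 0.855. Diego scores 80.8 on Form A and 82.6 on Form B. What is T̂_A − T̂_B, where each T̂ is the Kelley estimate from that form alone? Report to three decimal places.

T̂_A = 0.567(80.8) + 0.433(71.8) = 76.90300
T̂_B = 0.855(82.6) + 0.145(70.0) = 80.77300
T̂_A − T̂_B = -3.87000

-3.870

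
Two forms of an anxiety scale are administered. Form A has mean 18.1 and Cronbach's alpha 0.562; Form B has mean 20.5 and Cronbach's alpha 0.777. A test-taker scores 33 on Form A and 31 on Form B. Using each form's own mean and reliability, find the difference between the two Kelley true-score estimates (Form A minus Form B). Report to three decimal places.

T̂_A = 0.562(33) + 0.438(18.1) = 26.47380
T̂_B = 0.777(31) + 0.223(20.5) = 28.65850
T̂_A − T̂_B = -2.18470

-2.185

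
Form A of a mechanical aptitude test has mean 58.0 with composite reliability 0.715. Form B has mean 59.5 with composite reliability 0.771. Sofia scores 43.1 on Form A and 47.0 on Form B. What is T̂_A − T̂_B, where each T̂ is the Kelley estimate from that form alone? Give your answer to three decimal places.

T̂_A = 0.715(43.1) + 0.285(58.0) = 47.34650
T̂_B = 0.771(47.0) + 0.229(59.5) = 49.86250
T̂_A − T̂_B = -2.51600

-2.516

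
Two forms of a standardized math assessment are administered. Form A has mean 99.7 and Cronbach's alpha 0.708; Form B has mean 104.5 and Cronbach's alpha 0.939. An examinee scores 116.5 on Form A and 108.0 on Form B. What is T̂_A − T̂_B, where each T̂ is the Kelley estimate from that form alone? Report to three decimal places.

T̂_A = 0.708(116.5) + 0.292(99.7) = 111.59440
T̂_B = 0.939(108.0) + 0.061(104.5) = 107.78650
T̂_A − T̂_B = 3.80790

3.808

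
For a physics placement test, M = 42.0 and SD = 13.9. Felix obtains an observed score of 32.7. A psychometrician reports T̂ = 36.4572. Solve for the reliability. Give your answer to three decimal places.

T̂ = ρX + (1 − ρ)μ  ⇒  T̂ − μ = ρ(X − μ)
ρ = (T̂ − μ)/(X − μ) = (36.4572 − 42.0) / (32.7 − 42.0) = -5.5428 / -9.3 = 0.59600

0.596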